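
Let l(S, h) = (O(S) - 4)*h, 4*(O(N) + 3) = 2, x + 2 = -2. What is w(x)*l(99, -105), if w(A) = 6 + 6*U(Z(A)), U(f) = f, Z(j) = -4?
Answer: -12285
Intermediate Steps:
x = -4 (x = -2 - 2 = -4)
O(N) = -5/2 (O(N) = -3 + (1/4)*2 = -3 + 1/2 = -5/2)
l(S, h) = -13*h/2 (l(S, h) = (-5/2 - 4)*h = -13*h/2)
w(A) = -18 (w(A) = 6 + 6*(-4) = 6 - 24 = -18)
w(x)*l(99, -105) = -(-117)*(-105) = -18*1365/2 = -12285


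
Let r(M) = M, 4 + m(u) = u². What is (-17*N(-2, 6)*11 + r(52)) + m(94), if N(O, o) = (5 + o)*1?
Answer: 6827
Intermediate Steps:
N(O, o) = 5 + o
m(u) = -4 + u²
(-17*N(-2, 6)*11 + r(52)) + m(94) = (-17*(5 + 6)*11 + 52) + (-4 + 94²) = (-17*11*11 + 52) + (-4 + 8836) = (-187*11 + 52) + 8832 = (-2057 + 52) + 8832 = -2005 + 8832 = 6827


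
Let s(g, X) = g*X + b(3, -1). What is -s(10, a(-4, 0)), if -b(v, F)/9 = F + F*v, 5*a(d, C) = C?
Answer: -36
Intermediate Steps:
a(d, C) = C/5
b(v, F) = -9*F - 9*F*v (b(v, F) = -9*(F + F*v) = -9*F - 9*F*v)
s(g, X) = 36 + X*g (s(g, X) = g*X - 9*(-1)*(1 + 3) = X*g - 9*(-1)*4 = X*g + 36 = 36 + X*g)
-s(10, a(-4, 0)) = -(36 + ((1/5)*0)*10) = -(36 + 0*10) = -(36 + 0) = -1*36 = -36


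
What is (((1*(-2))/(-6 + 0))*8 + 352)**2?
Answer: 1132096/9 ≈ 1.2579e+5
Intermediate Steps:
(((1*(-2))/(-6 + 0))*8 + 352)**2 = ((-2/(-6))*8 + 352)**2 = (-1/6*(-2)*8 + 352)**2 = ((1/3)*8 + 352)**2 = (8/3 + 352)**2 = (1064/3)**2 = 1132096/9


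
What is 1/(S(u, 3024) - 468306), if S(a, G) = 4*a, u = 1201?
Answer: -1/463502 ≈ -2.1575e-6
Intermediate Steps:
1/(S(u, 3024) - 468306) = 1/(4*1201 - 468306) = 1/(4804 - 468306) = 1/(-463502) = -1/463502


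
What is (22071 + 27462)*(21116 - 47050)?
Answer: -1284588822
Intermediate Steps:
(22071 + 27462)*(21116 - 47050) = 49533*(-25934) = -1284588822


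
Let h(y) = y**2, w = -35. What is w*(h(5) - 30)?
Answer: 175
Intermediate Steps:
w*(h(5) - 30) = -35*(5**2 - 30) = -35*(25 - 30) = -35*(-5) = 175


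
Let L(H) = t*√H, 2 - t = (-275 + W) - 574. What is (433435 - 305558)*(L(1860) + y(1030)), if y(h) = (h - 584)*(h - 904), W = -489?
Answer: 7186175892 + 342710360*√465 ≈ 1.4576e+10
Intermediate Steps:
t = 1340 (t = 2 - ((-275 - 489) - 574) = 2 - (-764 - 574) = 2 - 1*(-1338) = 2 + 1338 = 1340)
y(h) = (-904 + h)*(-584 + h) (y(h) = (-584 + h)*(-904 + h) = (-904 + h)*(-584 + h))
L(H) = 1340*√H
(433435 - 305558)*(L(1860) + y(1030)) = (433435 - 305558)*(1340*√1860 + (527936 + 1030² - 1488*1030)) = 127877*(1340*(2*√465) + (527936 + 1060900 - 1532640)) = 127877*(2680*√465 + 56196) = 127877*(56196 + 2680*√465) = 7186175892 + 342710360*√465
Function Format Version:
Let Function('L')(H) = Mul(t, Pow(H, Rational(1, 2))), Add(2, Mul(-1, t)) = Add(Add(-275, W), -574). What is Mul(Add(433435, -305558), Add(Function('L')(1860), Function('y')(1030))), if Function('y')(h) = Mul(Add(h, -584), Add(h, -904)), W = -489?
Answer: Add(7186175892, Mul(342710360, Pow(465, Rational(1, 2)))) ≈ 1.4576e+10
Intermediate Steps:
t = 1340 (t = Add(2, Mul(-1, Add(Add(-275, -489), -574))) = Add(2, Mul(-1, Add(-764, -574))) = Add(2, Mul(-1, -1338)) = Add(2, 1338) = 1340)
Function('y')(h) = Mul(Add(-904, h), Add(-584, h)) (Function('y')(h) = Mul(Add(-584, h), Add(-904, h)) = Mul(Add(-904, h), Add(-584, h)))
Function('L')(H) = Mul(1340, Pow(H, Rational(1, 2)))
Mul(Add(433435, -305558), Add(Function('L')(1860), Function('y')(1030))) = Mul(Add(433435, -305558), Add(Mul(1340, Pow(1860, Rational(1, 2))), Add(527936, Pow(1030, 2), Mul(-1488, 1030)))) = Mul(127877, Add(Mul(1340, Mul(2, Pow(465, Rational(1, 2)))), Add(527936, 1060900, -1532640))) = Mul(127877, Add(Mul(2680, Pow(465, Rational(1, 2))), 56196)) = Mul(127877, Add(56196, Mul(2680, Pow(465, Rational(1, 2))))) = Add(7186175892, Mul(342710360, Pow(465, Rational(1, 2))))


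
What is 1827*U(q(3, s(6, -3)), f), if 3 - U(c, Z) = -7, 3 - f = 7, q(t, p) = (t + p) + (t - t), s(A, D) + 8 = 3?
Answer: 18270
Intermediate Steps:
s(A, D) = -5 (s(A, D) = -8 + 3 = -5)
q(t, p) = p + t (q(t, p) = (p + t) + 0 = p + t)
f = -4 (f = 3 - 1*7 = 3 - 7 = -4)
U(c, Z) = 10 (U(c, Z) = 3 - 1*(-7) = 3 + 7 = 10)
1827*U(q(3, s(6, -3)), f) = 1827*10 = 18270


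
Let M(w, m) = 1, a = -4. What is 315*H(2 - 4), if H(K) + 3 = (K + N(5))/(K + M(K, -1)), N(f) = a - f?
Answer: 2520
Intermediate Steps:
N(f) = -4 - f
H(K) = -3 + (-9 + K)/(1 + K) (H(K) = -3 + (K + (-4 - 1*5))/(K + 1) = -3 + (K + (-4 - 5))/(1 + K) = -3 + (K - 9)/(1 + K) = -3 + (-9 + K)/(1 + K))
315*H(2 - 4) = 315*(2*(-6 - (2 - 4))/(1 + (2 - 4))) = 315*(2*(-6 - 1*(-2))/(1 - 2)) = 315*(2*(-6 + 2)/(-1)) = 315*(2*(-1)*(-4)) = 315*8 = 2520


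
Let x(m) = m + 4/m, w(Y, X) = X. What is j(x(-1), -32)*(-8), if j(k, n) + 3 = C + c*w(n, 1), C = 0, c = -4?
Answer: 56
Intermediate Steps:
j(k, n) = -7 (j(k, n) = -3 + (0 - 4*1) = -3 + (0 - 4) = -3 - 4 = -7)
j(x(-1), -32)*(-8) = -7*(-8) = 56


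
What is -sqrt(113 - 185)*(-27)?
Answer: 162*I*sqrt(2) ≈ 229.1*I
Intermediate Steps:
-sqrt(113 - 185)*(-27) = -sqrt(-72)*(-27) = -6*I*sqrt(2)*(-27) = 162*I*sqrt(2)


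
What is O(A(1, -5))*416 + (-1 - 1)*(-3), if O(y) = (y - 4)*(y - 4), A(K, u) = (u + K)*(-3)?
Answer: 26630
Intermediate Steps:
A(K, u) = -3*K - 3*u (A(K, u) = (K + u)*(-3) = -3*K - 3*u)
O(y) = (-4 + y)² (O(y) = (-4 + y)*(-4 + y) = (-4 + y)²)
O(A(1, -5))*416 + (-1 - 1)*(-3) = (-4 + (-3*1 - 3*(-5)))²*416 + (-1 - 1)*(-3) = (-4 + (-3 + 15))²*416 - 2*(-3) = (-4 + 12)²*416 + 6 = 8²*416 + 6 = 64*416 + 6 = 26624 + 6 = 26630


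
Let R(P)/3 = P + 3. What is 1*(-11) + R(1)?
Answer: 1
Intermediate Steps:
R(P) = 9 + 3*P (R(P) = 3*(P + 3) = 3*(3 + P) = 9 + 3*P)
1*(-11) + R(1) = 1*(-11) + (9 + 3*1) = -11 + (9 + 3) = -11 + 12 = 1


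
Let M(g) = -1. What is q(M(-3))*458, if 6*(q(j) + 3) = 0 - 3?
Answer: -1603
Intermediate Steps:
q(j) = -7/2 (q(j) = -3 + (0 - 3)/6 = -3 + (⅙)*(-3) = -3 - ½ = -7/2)
q(M(-3))*458 = -7/2*458 = -1603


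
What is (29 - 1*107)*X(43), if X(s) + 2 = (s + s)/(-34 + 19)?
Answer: 3016/5 ≈ 603.20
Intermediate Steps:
X(s) = -2 - 2*s/15 (X(s) = -2 + (s + s)/(-34 + 19) = -2 + (2*s)/(-15) = -2 + (2*s)*(-1/15) = -2 - 2*s/15)
(29 - 1*107)*X(43) = (29 - 1*107)*(-2 - 2/15*43) = (29 - 107)*(-2 - 86/15) = -78*(-116/15) = 3016/5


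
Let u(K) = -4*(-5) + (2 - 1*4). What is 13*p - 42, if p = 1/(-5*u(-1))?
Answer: -3793/90 ≈ -42.144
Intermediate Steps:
u(K) = 18 (u(K) = 20 + (2 - 4) = 20 - 2 = 18)
p = -1/90 (p = 1/(-5*18) = 1/(-90) = -1/90 ≈ -0.011111)
13*p - 42 = 13*(-1/90) - 42 = -13/90 - 42 = -3793/90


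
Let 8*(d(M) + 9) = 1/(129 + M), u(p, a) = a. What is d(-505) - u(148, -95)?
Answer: 258687/3008 ≈ 86.000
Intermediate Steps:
d(M) = -9 + 1/(8*(129 + M))
d(-505) - u(148, -95) = (-9287 - 72*(-505))/(8*(129 - 505)) - 1*(-95) = (⅛)*(-9287 + 36360)/(-376) + 95 = (⅛)*(-1/376)*27073 + 95 = -27073/3008 + 95 = 258687/3008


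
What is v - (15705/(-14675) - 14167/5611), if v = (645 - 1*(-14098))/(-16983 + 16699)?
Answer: -7289609861/150870740 ≈ -48.317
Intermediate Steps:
v = -14743/284 (v = (645 + 14098)/(-284) = 14743*(-1/284) = -14743/284 ≈ -51.912)
v - (15705/(-14675) - 14167/5611) = -14743/284 - (15705/(-14675) - 14167/5611) = -14743/284 - (15705*(-1/14675) - 14167*1/5611) = -14743/284 - (-3141/2935 - 457/181) = -14743/284 - 1*(-1909816/531235) = -14743/284 + 1909816/531235 = -7289609861/150870740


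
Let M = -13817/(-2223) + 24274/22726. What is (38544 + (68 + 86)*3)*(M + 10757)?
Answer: 107130670278910/255151 ≈ 4.1987e+8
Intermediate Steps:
M = 183983122/25259949 (M = -13817*(-1/2223) + 24274*(1/22726) = 13817/2223 + 12137/11363 = 183983122/25259949 ≈ 7.2836)
(38544 + (68 + 86)*3)*(M + 10757) = (38544 + (68 + 86)*3)*(183983122/25259949 + 10757) = (38544 + 154*3)*(271905254515/25259949) = (38544 + 462)*(271905254515/25259949) = 39006*(271905254515/25259949) = 107130670278910/255151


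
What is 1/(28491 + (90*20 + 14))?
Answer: 1/30305 ≈ 3.2998e-5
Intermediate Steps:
1/(28491 + (90*20 + 14)) = 1/(28491 + (1800 + 14)) = 1/(28491 + 1814) = 1/30305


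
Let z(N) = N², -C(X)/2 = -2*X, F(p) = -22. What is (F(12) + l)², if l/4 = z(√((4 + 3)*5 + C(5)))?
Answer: 39204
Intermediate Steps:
C(X) = 4*X (C(X) = -(-4)*X = 4*X)
l = 220 (l = 4*(√((4 + 3)*5 + 4*5))² = 4*(√(7*5 + 20))² = 4*(√(35 + 20))² = 4*(√55)² = 4*55 = 220)
(F(12) + l)² = (-22 + 220)² = 198² = 39204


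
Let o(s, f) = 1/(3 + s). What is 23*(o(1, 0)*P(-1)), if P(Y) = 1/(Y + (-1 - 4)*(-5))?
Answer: 23/96 ≈ 0.23958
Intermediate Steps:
P(Y) = 1/(25 + Y) (P(Y) = 1/(Y - 5*(-5)) = 1/(Y + 25) = 1/(25 + Y))
23*(o(1, 0)*P(-1)) = 23*(1/((3 + 1)*(25 - 1))) = 23*(1/(4*24)) = 23*((1/4)*(1/24)) = 23*(1/96) = 23/96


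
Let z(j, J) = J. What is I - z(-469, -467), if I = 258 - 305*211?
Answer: -63630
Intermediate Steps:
I = -64097 (I = 258 - 64355 = -64097)
I - z(-469, -467) = -64097 - 1*(-467) = -64097 + 467 = -63630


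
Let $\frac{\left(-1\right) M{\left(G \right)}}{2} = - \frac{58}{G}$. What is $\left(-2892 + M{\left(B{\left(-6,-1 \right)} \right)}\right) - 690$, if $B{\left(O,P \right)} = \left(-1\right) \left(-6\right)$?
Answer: $- \frac{10688}{3} \approx -3562.7$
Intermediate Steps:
$B{\left(O,P \right)} = 6$
$M{\left(G \right)} = \frac{116}{G}$ ($M{\left(G \right)} = - 2 \left(- \frac{58}{G}\right) = \frac{116}{G}$)
$\left(-2892 + M{\left(B{\left(-6,-1 \right)} \right)}\right) - 690 = \left(-2892 + \frac{116}{6}\right) - 690 = \left(-2892 + 116 \cdot \frac{1}{6}\right) - 690 = \left(-2892 + \frac{58}{3}\right) - 690 = - \frac{8618}{3} - 690 = - \frac{10688}{3}$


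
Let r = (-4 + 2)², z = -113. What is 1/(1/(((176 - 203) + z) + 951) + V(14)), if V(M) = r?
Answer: 811/3245 ≈ 0.24992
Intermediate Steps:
r = 4 (r = (-2)² = 4)
V(M) = 4
1/(1/(((176 - 203) + z) + 951) + V(14)) = 1/(1/(((176 - 203) - 113) + 951) + 4) = 1/(1/((-27 - 113) + 951) + 4) = 1/(1/(-140 + 951) + 4) = 1/(1/811 + 4) = 1/(3245/811) = 811/3245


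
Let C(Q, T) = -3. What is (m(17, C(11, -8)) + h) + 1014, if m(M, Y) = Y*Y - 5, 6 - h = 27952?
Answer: -26928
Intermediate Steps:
h = -27946 (h = 6 - 1*27952 = 6 - 27952 = -27946)
m(M, Y) = -5 + Y**2 (m(M, Y) = Y**2 - 5 = -5 + Y**2)
(m(17, C(11, -8)) + h) + 1014 = ((-5 + (-3)**2) - 27946) + 1014 = ((-5 + 9) - 27946) + 1014 = (4 - 27946) + 1014 = -27942 + 1014 = -26928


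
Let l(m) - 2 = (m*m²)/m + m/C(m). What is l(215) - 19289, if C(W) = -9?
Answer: 242227/9 ≈ 26914.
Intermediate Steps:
l(m) = 2 + m² - m/9 (l(m) = 2 + ((m*m²)/m + m/(-9)) = 2 + (m³/m + m*(-⅑)) = 2 + (m² - m/9) = 2 + m² - m/9)
l(215) - 19289 = (2 + 215² - ⅑*215) - 19289 = (2 + 46225 - 215/9) - 19289 = 415828/9 - 19289 = 242227/9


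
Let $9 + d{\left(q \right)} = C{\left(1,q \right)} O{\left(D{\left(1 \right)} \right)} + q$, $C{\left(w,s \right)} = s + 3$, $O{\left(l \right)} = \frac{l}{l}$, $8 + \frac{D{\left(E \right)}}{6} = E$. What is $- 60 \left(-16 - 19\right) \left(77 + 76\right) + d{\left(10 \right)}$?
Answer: $321314$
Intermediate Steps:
$D{\left(E \right)} = -48 + 6 E$
$O{\left(l \right)} = 1$
$C{\left(w,s \right)} = 3 + s$
$d{\left(q \right)} = -6 + 2 q$ ($d{\left(q \right)} = -9 + \left(\left(3 + q\right) 1 + q\right) = -9 + \left(\left(3 + q\right) + q\right) = -9 + \left(3 + 2 q\right) = -6 + 2 q$)
$- 60 \left(-16 - 19\right) \left(77 + 76\right) + d{\left(10 \right)} = - 60 \left(-16 - 19\right) \left(77 + 76\right) + \left(-6 + 2 \cdot 10\right) = - 60 \left(\left(-35\right) 153\right) + \left(-6 + 20\right) = \left(-60\right) \left(-5355\right) + 14 = 321300 + 14 = 321314$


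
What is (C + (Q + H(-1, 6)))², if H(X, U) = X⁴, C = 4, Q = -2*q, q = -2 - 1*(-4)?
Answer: 1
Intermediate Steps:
q = 2 (q = -2 + 4 = 2)
Q = -4 (Q = -2*2 = -4)
(C + (Q + H(-1, 6)))² = (4 + (-4 + (-1)⁴))² = (4 + (-4 + 1))² = (4 - 3)² = 1² = 1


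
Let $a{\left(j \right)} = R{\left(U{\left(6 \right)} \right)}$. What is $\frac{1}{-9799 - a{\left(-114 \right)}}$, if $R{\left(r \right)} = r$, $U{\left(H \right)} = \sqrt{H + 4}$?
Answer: $- \frac{9799}{96020391} + \frac{\sqrt{10}}{96020391} \approx -0.00010202$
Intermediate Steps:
$U{\left(H \right)} = \sqrt{4 + H}$
$a{\left(j \right)} = \sqrt{10}$ ($a{\left(j \right)} = \sqrt{4 + 6} = \sqrt{10}$)
$\frac{1}{-9799 - a{\left(-114 \right)}} = \frac{1}{-9799 - \sqrt{10}}$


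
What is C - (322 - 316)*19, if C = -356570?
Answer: -356684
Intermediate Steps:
C - (322 - 316)*19 = -356570 - (322 - 316)*19 = -356570 - 6*19 = -356570 - 1*114 = -356570 - 114 = -356684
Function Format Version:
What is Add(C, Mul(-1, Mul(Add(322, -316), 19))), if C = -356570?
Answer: -356684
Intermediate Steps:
Add(C, Mul(-1, Mul(Add(322, -316), 19))) = Add(-356570, Mul(-1, Mul(Add(322, -316), 19))) = Add(-356570, Mul(-1, Mul(6, 19))) = Add(-356570, Mul(-1, 114)) = Add(-356570, -114) = -356684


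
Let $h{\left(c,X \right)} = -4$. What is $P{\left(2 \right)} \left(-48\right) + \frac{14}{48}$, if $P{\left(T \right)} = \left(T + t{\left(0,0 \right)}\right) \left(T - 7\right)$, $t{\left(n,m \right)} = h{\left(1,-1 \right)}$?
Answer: $- \frac{11513}{24} \approx -479.71$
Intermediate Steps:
$t{\left(n,m \right)} = -4$
$P{\left(T \right)} = \left(-7 + T\right) \left(-4 + T\right)$ ($P{\left(T \right)} = \left(T - 4\right) \left(T - 7\right) = \left(-4 + T\right) \left(-7 + T\right) = \left(-7 + T\right) \left(-4 + T\right)$)
$P{\left(2 \right)} \left(-48\right) + \frac{14}{48} = \left(28 + 2^{2} - 22\right) \left(-48\right) + \frac{14}{48} = \left(28 + 4 - 22\right) \left(-48\right) + 14 \cdot \frac{1}{48} = 10 \left(-48\right) + \frac{7}{24} = -480 + \frac{7}{24} = - \frac{11513}{24}$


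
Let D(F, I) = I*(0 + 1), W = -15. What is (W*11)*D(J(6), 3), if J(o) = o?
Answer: -495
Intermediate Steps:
D(F, I) = I (D(F, I) = I*1 = I)
(W*11)*D(J(6), 3) = -15*11*3 = -165*3 = -495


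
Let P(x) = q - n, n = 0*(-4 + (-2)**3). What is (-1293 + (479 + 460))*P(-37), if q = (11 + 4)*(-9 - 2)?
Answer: 58410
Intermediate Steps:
n = 0 (n = 0*(-4 - 8) = 0*(-12) = 0)
q = -165 (q = 15*(-11) = -165)
P(x) = -165 (P(x) = -165 - 1*0 = -165 + 0 = -165)
(-1293 + (479 + 460))*P(-37) = (-1293 + (479 + 460))*(-165) = (-1293 + 939)*(-165) = -354*(-165) = 58410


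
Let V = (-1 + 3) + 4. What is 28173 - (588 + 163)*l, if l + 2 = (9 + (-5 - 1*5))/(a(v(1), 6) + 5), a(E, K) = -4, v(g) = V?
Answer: 30426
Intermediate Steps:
V = 6 (V = 2 + 4 = 6)
v(g) = 6
l = -3 (l = -2 + (9 + (-5 - 1*5))/(-4 + 5) = -2 + (9 + (-5 - 5))/1 = -2 + (9 - 10)*1 = -2 - 1*1 = -2 - 1 = -3)
28173 - (588 + 163)*l = 28173 - (588 + 163)*(-3) = 28173 - 751*(-3) = 28173 - 1*(-2253) = 28173 + 2253 = 30426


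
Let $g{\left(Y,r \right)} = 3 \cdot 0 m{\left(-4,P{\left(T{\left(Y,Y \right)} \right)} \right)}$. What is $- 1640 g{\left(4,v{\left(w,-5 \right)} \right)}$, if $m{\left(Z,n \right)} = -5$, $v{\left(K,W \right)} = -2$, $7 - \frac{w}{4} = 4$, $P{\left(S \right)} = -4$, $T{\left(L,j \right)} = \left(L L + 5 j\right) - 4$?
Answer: $0$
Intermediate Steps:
$T{\left(L,j \right)} = -4 + L^{2} + 5 j$ ($T{\left(L,j \right)} = \left(L^{2} + 5 j\right) - 4 = -4 + L^{2} + 5 j$)
$w = 12$ ($w = 28 - 16 = 12$)
$g{\left(Y,r \right)} = 0$ ($g{\left(Y,r \right)} = 3 \cdot 0 \left(-5\right) = 0 \left(-5\right) = 0$)
$- 1640 g{\left(4,v{\left(w,-5 \right)} \right)} = \left(-1640\right) 0 = 0$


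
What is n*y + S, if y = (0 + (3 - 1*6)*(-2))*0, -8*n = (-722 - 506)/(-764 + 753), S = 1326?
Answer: 1326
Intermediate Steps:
n = -307/22 (n = -(-722 - 506)/(8*(-764 + 753)) = -(-307)/(2*(-11)) = -(-307)*(-1)/(2*11) = -⅛*1228/11 = -307/22 ≈ -13.955)
y = 0 (y = (0 + (3 - 6)*(-2))*0 = (0 - 3*(-2))*0 = (0 + 6)*0 = 6*0 = 0)
n*y + S = -307/22*0 + 1326 = 0 + 1326 = 1326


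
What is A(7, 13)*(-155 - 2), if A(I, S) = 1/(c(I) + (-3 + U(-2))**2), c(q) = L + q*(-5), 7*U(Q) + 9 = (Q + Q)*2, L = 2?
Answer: 7693/173 ≈ 44.468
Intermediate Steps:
U(Q) = -9/7 + 4*Q/7 (U(Q) = -9/7 + ((Q + Q)*2)/7 = -9/7 + ((2*Q)*2)/7 = -9/7 + (4*Q)/7 = -9/7 + 4*Q/7)
c(q) = 2 - 5*q (c(q) = 2 + q*(-5) = 2 - 5*q)
A(I, S) = 1/(1542/49 - 5*I) (A(I, S) = 1/((2 - 5*I) + (-3 + (-9/7 + (4/7)*(-2)))**2) = 1/((2 - 5*I) + (-3 + (-9/7 - 8/7))**2) = 1/((2 - 5*I) + (-3 - 17/7)**2) = 1/((2 - 5*I) + (-38/7)**2) = 1/((2 - 5*I) + 1444/49) = 1/(1542/49 - 5*I))
A(7, 13)*(-155 - 2) = (-49/(-1542 + 245*7))*(-155 - 2) = -49/(-1542 + 1715)*(-157) = -49/173*(-157) = 7693/173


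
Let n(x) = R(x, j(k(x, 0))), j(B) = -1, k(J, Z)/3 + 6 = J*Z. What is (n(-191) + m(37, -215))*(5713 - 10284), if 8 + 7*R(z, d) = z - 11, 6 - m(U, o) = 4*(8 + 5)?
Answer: 347396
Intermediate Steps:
m(U, o) = -46 (m(U, o) = 6 - 4*(8 + 5) = 6 - 4*13 = 6 - 1*52 = 6 - 52 = -46)
k(J, Z) = -18 + 3*J*Z (k(J, Z) = -18 + 3*(J*Z) = -18 + 3*J*Z)
R(z, d) = -19/7 + z/7 (R(z, d) = -8/7 + (z - 11)/7 = -8/7 + (-11 + z)/7 = -8/7 + (-11/7 + z/7) = -19/7 + z/7)
n(x) = -19/7 + x/7
(n(-191) + m(37, -215))*(5713 - 10284) = ((-19/7 + (1/7)*(-191)) - 46)*(5713 - 10284) = ((-19/7 - 191/7) - 46)*(-4571) = (-30 - 46)*(-4571) = -76*(-4571) = 347396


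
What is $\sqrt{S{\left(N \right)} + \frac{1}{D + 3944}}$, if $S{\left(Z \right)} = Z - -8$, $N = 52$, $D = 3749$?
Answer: $\frac{\sqrt{72468217}}{1099} \approx 7.746$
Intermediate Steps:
$S{\left(Z \right)} = 8 + Z$ ($S{\left(Z \right)} = Z + 8 = 8 + Z$)
$\sqrt{S{\left(N \right)} + \frac{1}{D + 3944}} = \sqrt{\left(8 + 52\right) + \frac{1}{3749 + 3944}} = \sqrt{60 + \frac{1}{7693}} = \sqrt{\frac{461581}{7693}} = \frac{\sqrt{72468217}}{1099}$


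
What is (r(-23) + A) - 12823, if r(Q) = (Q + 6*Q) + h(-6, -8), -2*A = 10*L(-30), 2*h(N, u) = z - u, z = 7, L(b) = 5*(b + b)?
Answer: -22953/2 ≈ -11477.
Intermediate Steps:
L(b) = 10*b (L(b) = 5*(2*b) = 10*b)
h(N, u) = 7/2 - u/2 (h(N, u) = (7 - u)/2 = 7/2 - u/2)
A = 1500 (A = -5*10*(-30) = -5*(-300) = -1/2*(-3000) = 1500)
r(Q) = 15/2 + 7*Q (r(Q) = (Q + 6*Q) + (7/2 - 1/2*(-8)) = 7*Q + (7/2 + 4) = 7*Q + 15/2 = 15/2 + 7*Q)
(r(-23) + A) - 12823 = ((15/2 + 7*(-23)) + 1500) - 12823 = ((15/2 - 161) + 1500) - 12823 = (-307/2 + 1500) - 12823 = 2693/2 - 12823 = -22953/2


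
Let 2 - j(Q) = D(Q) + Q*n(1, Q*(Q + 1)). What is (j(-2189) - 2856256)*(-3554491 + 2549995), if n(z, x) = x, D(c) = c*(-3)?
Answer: -10528547203580592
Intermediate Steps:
D(c) = -3*c
j(Q) = 2 + 3*Q - Q²*(1 + Q) (j(Q) = 2 - (-3*Q + Q*(Q*(Q + 1))) = 2 - (-3*Q + Q*(Q*(1 + Q))) = 2 - (-3*Q + Q²*(1 + Q)) = 2 + (3*Q - Q²*(1 + Q)) = 2 + 3*Q - Q²*(1 + Q))
(j(-2189) - 2856256)*(-3554491 + 2549995) = ((2 - 1*(-2189)² - 1*(-2189)³ + 3*(-2189)) - 2856256)*(-3554491 + 2549995) = ((2 - 1*4791721 - 1*(-10489077269) - 6567) - 2856256)*(-1004496) = ((2 - 4791721 + 10489077269 - 6567) - 2856256)*(-1004496) = (10484278983 - 2856256)*(-1004496) = 10481422727*(-1004496) = -10528547203580592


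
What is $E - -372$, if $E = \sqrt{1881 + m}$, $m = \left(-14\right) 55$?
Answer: $372 + \sqrt{1111} \approx 405.33$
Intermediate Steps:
$m = -770$
$E = \sqrt{1111}$ ($E = \sqrt{1881 - 770} = \sqrt{1111} \approx 33.332$)
$E - -372 = \sqrt{1111} - -372 = \sqrt{1111} + 372 = 372 + \sqrt{1111}$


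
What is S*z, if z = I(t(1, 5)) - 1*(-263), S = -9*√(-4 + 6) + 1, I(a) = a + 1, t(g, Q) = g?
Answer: 265 - 2385*√2 ≈ -3107.9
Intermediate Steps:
I(a) = 1 + a
S = 1 - 9*√2 (S = -9*√2 + 1 = 1 - 9*√2 ≈ -11.728)
z = 265 (z = (1 + 1) - 1*(-263) = 2 + 263 = 265)
S*z = (1 - 9*√2)*265 = 265 - 2385*√2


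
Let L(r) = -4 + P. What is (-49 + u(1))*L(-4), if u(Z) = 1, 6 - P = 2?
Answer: 0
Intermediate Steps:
P = 4 (P = 6 - 1*2 = 6 - 2 = 4)
L(r) = 0 (L(r) = -4 + 4 = 0)
(-49 + u(1))*L(-4) = (-49 + 1)*0 = -48*0 = 0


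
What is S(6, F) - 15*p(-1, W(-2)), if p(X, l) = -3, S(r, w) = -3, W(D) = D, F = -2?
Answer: 42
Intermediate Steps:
S(6, F) - 15*p(-1, W(-2)) = -3 - 15*(-3) = -3 + 45 = 42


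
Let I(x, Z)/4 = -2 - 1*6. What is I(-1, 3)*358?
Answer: -11456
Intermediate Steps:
I(x, Z) = -32 (I(x, Z) = 4*(-2 - 1*6) = 4*(-2 - 6) = 4*(-8) = -32)
I(-1, 3)*358 = -32*358 = -11456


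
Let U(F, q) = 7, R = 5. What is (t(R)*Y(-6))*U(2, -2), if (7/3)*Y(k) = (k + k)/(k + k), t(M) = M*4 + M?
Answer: 75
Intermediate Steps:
t(M) = 5*M (t(M) = 4*M + M = 5*M)
Y(k) = 3/7 (Y(k) = 3*((k + k)/(k + k))/7 = 3*((2*k)/((2*k)))/7 = 3*((2*k)*(1/(2*k)))/7 = (3/7)*1 = 3/7)
(t(R)*Y(-6))*U(2, -2) = ((5*5)*(3/7))*7 = (25*(3/7))*7 = (75/7)*7 = 75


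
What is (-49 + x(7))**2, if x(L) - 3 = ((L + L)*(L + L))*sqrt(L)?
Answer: 271028 - 18032*sqrt(7) ≈ 2.2332e+5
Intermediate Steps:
x(L) = 3 + 4*L**(5/2) (x(L) = 3 + ((L + L)*(L + L))*sqrt(L) = 3 + ((2*L)*(2*L))*sqrt(L) = 3 + (4*L**2)*sqrt(L) = 3 + 4*L**(5/2))
(-49 + x(7))**2 = (-49 + (3 + 4*7**(5/2)))**2 = (-49 + (3 + 4*(49*sqrt(7))))**2 = (-49 + (3 + 196*sqrt(7)))**2 = (-46 + 196*sqrt(7))**2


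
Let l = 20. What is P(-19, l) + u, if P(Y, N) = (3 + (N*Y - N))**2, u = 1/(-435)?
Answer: 68559914/435 ≈ 1.5761e+5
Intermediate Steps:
u = -1/435 ≈ -0.0022989
P(Y, N) = (3 - N + N*Y)**2 (P(Y, N) = (3 + (-N + N*Y))**2 = (3 - N + N*Y)**2)
P(-19, l) + u = (3 - 1*20 + 20*(-19))**2 - 1/435 = (3 - 20 - 380)**2 - 1/435 = (-397)**2 - 1/435 = 157609 - 1/435 = 68559914/435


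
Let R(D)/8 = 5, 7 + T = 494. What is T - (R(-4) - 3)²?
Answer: -882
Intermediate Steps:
T = 487 (T = -7 + 494 = 487)
R(D) = 40 (R(D) = 8*5 = 40)
T - (R(-4) - 3)² = 487 - (40 - 3)² = 487 - 1*37² = 487 - 1*1369 = 487 - 1369 = -882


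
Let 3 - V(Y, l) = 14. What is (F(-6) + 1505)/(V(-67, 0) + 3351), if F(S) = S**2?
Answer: 1541/3340 ≈ 0.46138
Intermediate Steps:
V(Y, l) = -11 (V(Y, l) = 3 - 1*14 = 3 - 14 = -11)
(F(-6) + 1505)/(V(-67, 0) + 3351) = ((-6)**2 + 1505)/(-11 + 3351) = (36 + 1505)/3340 = 1541*(1/3340) = 1541/3340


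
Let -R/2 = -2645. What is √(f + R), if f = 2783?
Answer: 3*√897 ≈ 89.850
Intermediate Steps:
R = 5290 (R = -2*(-2645) = 5290)
√(f + R) = √(2783 + 5290) = √8073 = 3*√897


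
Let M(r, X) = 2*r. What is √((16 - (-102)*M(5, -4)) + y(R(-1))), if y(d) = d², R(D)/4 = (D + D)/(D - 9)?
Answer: 2*√6479/5 ≈ 32.197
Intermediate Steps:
R(D) = 8*D/(-9 + D) (R(D) = 4*((D + D)/(D - 9)) = 4*((2*D)/(-9 + D)) = 4*(2*D/(-9 + D)) = 8*D/(-9 + D))
√((16 - (-102)*M(5, -4)) + y(R(-1))) = √((16 - (-102)*2*5) + (8*(-1)/(-9 - 1))²) = √((16 - (-102)*10) + (8*(-1)/(-10))²) = √((16 - 102*(-10)) + (8*(-1)*(-⅒))²) = √((16 + 1020) + (⅘)²) = √(1036 + 16/25) = √(25916/25) = 2*√6479/5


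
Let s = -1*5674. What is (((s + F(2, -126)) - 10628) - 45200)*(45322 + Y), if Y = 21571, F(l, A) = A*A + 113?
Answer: -3044501109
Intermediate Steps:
s = -5674
F(l, A) = 113 + A² (F(l, A) = A² + 113 = 113 + A²)
(((s + F(2, -126)) - 10628) - 45200)*(45322 + Y) = (((-5674 + (113 + (-126)²)) - 10628) - 45200)*(45322 + 21571) = (((-5674 + (113 + 15876)) - 10628) - 45200)*66893 = (((-5674 + 15989) - 10628) - 45200)*66893 = ((10315 - 10628) - 45200)*66893 = (-313 - 45200)*66893 = -45513*66893 = -3044501109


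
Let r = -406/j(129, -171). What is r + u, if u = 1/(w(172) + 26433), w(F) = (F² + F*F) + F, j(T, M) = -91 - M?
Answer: -17411879/3430920 ≈ -5.0750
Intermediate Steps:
w(F) = F + 2*F² (w(F) = (F² + F²) + F = 2*F² + F = F + 2*F²)
r = -203/40 (r = -406/(-91 - 1*(-171)) = -406/(-91 + 171) = -406/80 = -406*1/80 = -203/40 ≈ -5.0750)
u = 1/85773 (u = 1/(172*(1 + 2*172) + 26433) = 1/(172*(1 + 344) + 26433) = 1/(172*345 + 26433) = 1/(59340 + 26433) = 1/85773 ≈ 1.1659e-5)
r + u = -203/40 + 1/85773 = -17411879/3430920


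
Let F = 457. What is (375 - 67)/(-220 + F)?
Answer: 308/237 ≈ 1.2996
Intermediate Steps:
(375 - 67)/(-220 + F) = (375 - 67)/(-220 + 457) = 308/237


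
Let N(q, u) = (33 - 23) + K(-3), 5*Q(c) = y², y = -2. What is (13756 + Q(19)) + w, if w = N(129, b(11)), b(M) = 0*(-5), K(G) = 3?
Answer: 68849/5 ≈ 13770.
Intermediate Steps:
b(M) = 0
Q(c) = ⅘ (Q(c) = (⅕)*(-2)² = (⅕)*4 = ⅘)
N(q, u) = 13 (N(q, u) = (33 - 23) + 3 = 10 + 3 = 13)
w = 13
(13756 + Q(19)) + w = (13756 + ⅘) + 13 = 68784/5 + 13 = 68849/5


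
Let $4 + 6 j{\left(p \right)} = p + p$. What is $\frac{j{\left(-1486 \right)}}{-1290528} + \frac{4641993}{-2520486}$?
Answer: $- \frac{10398214898}{5647148883} \approx -1.8413$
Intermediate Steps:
$j{\left(p \right)} = - \frac{2}{3} + \frac{p}{3}$ ($j{\left(p \right)} = - \frac{2}{3} + \frac{p + p}{6} = - \frac{2}{3} + \frac{2 p}{6} = - \frac{2}{3} + \frac{p}{3}$)
$\frac{j{\left(-1486 \right)}}{-1290528} + \frac{4641993}{-2520486} = \frac{- \frac{2}{3} + \frac{1}{3} \left(-1486\right)}{-1290528} + \frac{4641993}{-2520486} = \left(- \frac{2}{3} - \frac{1486}{3}\right) \left(- \frac{1}{1290528}\right) + 4641993 \left(- \frac{1}{2520486}\right) = \left(-496\right) \left(- \frac{1}{1290528}\right) - \frac{515777}{280054} = \frac{31}{80658} - \frac{515777}{280054} = - \frac{10398214898}{5647148883}$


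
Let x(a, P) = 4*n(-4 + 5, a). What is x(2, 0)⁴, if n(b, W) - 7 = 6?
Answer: 7311616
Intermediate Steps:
n(b, W) = 13 (n(b, W) = 7 + 6 = 13)
x(a, P) = 52 (x(a, P) = 4*13 = 52)
x(2, 0)⁴ = 52⁴ = 7311616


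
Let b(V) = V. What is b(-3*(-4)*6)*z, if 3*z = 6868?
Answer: 164832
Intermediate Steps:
z = 6868/3 (z = (⅓)*6868 = 6868/3 ≈ 2289.3)
b(-3*(-4)*6)*z = (-3*(-4)*6)*(6868/3) = (12*6)*(6868/3) = 72*(6868/3) = 164832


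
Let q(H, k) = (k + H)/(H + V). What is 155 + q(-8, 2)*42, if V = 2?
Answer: 197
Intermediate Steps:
q(H, k) = (H + k)/(2 + H) (q(H, k) = (k + H)/(H + 2) = (H + k)/(2 + H))
155 + q(-8, 2)*42 = 155 + ((-8 + 2)/(2 - 8))*42 = 155 + (-6/(-6))*42 = 155 - ⅙*(-6)*42 = 155 + 1*42 = 155 + 42 = 197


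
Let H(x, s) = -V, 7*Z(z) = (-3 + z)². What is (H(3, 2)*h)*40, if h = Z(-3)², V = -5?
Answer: 259200/49 ≈ 5289.8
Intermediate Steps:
Z(z) = (-3 + z)²/7
h = 1296/49 (h = ((-3 - 3)²/7)² = ((⅐)*(-6)²)² = ((⅐)*36)² = (36/7)² = 1296/49 ≈ 26.449)
H(x, s) = 5 (H(x, s) = -1*(-5) = 5)
(H(3, 2)*h)*40 = (5*(1296/49))*40 = (6480/49)*40 = 259200/49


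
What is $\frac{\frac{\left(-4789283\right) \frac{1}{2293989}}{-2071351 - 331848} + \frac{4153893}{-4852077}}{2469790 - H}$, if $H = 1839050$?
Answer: $- \frac{1908335301882285536}{1405975903966210222975065} \approx -1.3573 \cdot 10^{-6}$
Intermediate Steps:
$\frac{\frac{\left(-4789283\right) \frac{1}{2293989}}{-2071351 - 331848} + \frac{4153893}{-4852077}}{2469790 - H} = \frac{\frac{\left(-4789283\right) \frac{1}{2293989}}{-2071351 - 331848} + \frac{4153893}{-4852077}}{2469790 - 1839050} = \frac{\frac{\left(-4789283\right) \frac{1}{2293989}}{-2071351 - 331848} + 4153893 \left(- \frac{1}{4852077}\right)}{2469790 - 1839050} = \frac{- \frac{4789283}{2293989 \left(-2403199\right)} - \frac{1384631}{1617359}}{630740} = \left(\left(- \frac{4789283}{2293989}\right) \left(- \frac{1}{2403199}\right) - \frac{1384631}{1617359}\right) \frac{1}{630740} = \left(\frac{4789283}{5512912070811} - \frac{1384631}{1617359}\right) \frac{1}{630740} = \left(- \frac{7633341207529142144}{8916357953934808149}\right) \frac{1}{630740} = - \frac{1908335301882285536}{1405975903966210222975065}$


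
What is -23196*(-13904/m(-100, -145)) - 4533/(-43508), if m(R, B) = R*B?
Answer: 3508035842493/157716500 ≈ 22243.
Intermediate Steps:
m(R, B) = B*R
-23196*(-13904/m(-100, -145)) - 4533/(-43508) = -23196/(-145*(-100)/(-13904)) - 4533/(-43508) = -23196/(14500*(-1/13904)) - 4533*(-1/43508) = -23196/(-3625/3476) + 4533/43508 = -23196*(-3476/3625) + 4533/43508 = 80629296/3625 + 4533/43508 = 3508035842493/157716500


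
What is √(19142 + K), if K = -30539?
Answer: I*√11397 ≈ 106.76*I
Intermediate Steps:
√(19142 + K) = √(19142 - 30539) = √(-11397) = I*√11397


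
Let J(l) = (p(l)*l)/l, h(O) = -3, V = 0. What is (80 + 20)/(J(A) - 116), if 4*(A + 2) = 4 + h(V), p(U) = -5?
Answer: -100/121 ≈ -0.82645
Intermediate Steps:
A = -7/4 (A = -2 + (4 - 3)/4 = -2 + (1/4)*1 = -2 + 1/4 = -7/4 ≈ -1.7500)
J(l) = -5 (J(l) = (-5*l)/l = -5)
(80 + 20)/(J(A) - 116) = (80 + 20)/(-5 - 116) = 100/(-121) = 100*(-1/121) = -100/121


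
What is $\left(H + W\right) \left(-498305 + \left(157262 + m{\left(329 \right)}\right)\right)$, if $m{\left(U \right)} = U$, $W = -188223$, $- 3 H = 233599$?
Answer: $\frac{271981083352}{3} \approx 9.066 \cdot 10^{10}$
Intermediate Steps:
$H = - \frac{233599}{3}$ ($H = \left(- \frac{1}{3}\right) 233599 = - \frac{233599}{3} \approx -77866.0$)
$\left(H + W\right) \left(-498305 + \left(157262 + m{\left(329 \right)}\right)\right) = \left(- \frac{233599}{3} - 188223\right) \left(-498305 + \left(157262 + 329\right)\right) = - \frac{798268 \left(-498305 + 157591\right)}{3} = \left(- \frac{798268}{3}\right) \left(-340714\right) = \frac{271981083352}{3}$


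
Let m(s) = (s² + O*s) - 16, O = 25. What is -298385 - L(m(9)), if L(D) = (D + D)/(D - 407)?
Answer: -34910465/117 ≈ -2.9838e+5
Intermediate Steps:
m(s) = -16 + s² + 25*s (m(s) = (s² + 25*s) - 16 = -16 + s² + 25*s)
L(D) = 2*D/(-407 + D) (L(D) = (2*D)/(-407 + D) = 2*D/(-407 + D))
-298385 - L(m(9)) = -298385 - 2*(-16 + 9² + 25*9)/(-407 + (-16 + 9² + 25*9)) = -298385 - 2*(-16 + 81 + 225)/(-407 + (-16 + 81 + 225)) = -298385 - 2*290/(-407 + 290) = -298385 - 2*290/(-117) = -298385 - 2*290*(-1)/117 = -298385 - 1*(-580/117) = -298385 + 580/117 = -34910465/117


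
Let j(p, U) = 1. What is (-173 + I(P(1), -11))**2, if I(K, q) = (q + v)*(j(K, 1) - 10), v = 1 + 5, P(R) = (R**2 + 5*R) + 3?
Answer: 16384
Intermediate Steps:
P(R) = 3 + R**2 + 5*R
v = 6
I(K, q) = -54 - 9*q (I(K, q) = (q + 6)*(1 - 10) = (6 + q)*(-9) = -54 - 9*q)
(-173 + I(P(1), -11))**2 = (-173 + (-54 - 9*(-11)))**2 = (-173 + (-54 + 99))**2 = (-173 + 45)**2 = (-128)**2 = 16384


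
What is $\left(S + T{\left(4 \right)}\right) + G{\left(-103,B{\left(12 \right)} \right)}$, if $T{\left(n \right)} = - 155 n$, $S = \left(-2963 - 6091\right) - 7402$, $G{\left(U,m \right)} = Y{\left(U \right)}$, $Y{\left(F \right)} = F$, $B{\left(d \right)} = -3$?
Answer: $-17179$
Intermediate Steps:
$G{\left(U,m \right)} = U$
$S = -16456$ ($S = -9054 - 7402 = -16456$)
$\left(S + T{\left(4 \right)}\right) + G{\left(-103,B{\left(12 \right)} \right)} = \left(-16456 - 620\right) - 103 = -17076 - 103 = -17179$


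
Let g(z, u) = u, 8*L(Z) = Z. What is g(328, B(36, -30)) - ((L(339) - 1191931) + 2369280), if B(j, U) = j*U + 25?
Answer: -9427571/8 ≈ -1.1784e+6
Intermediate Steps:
L(Z) = Z/8
B(j, U) = 25 + U*j (B(j, U) = U*j + 25 = 25 + U*j)
g(328, B(36, -30)) - ((L(339) - 1191931) + 2369280) = (25 - 30*36) - (((1/8)*339 - 1191931) + 2369280) = (25 - 1080) - ((339/8 - 1191931) + 2369280) = -1055 - (-9535109/8 + 2369280) = -1055 - 1*9419131/8 = -1055 - 9419131/8 = -9427571/8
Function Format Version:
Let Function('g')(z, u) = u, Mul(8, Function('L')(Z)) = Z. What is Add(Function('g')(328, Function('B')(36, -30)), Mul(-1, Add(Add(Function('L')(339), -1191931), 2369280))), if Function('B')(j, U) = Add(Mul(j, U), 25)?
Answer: Rational(-9427571, 8) ≈ -1.1784e+6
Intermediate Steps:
Function('L')(Z) = Mul(Rational(1, 8), Z)
Function('B')(j, U) = Add(25, Mul(U, j)) (Function('B')(j, U) = Add(Mul(U, j), 25) = Add(25, Mul(U, j)))
Add(Function('g')(328, Function('B')(36, -30)), Mul(-1, Add(Add(Function('L')(339), -1191931), 2369280))) = Add(Add(25, Mul(-30, 36)), Mul(-1, Add(Add(Mul(Rational(1, 8), 339), -1191931), 2369280))) = Add(Add(25, -1080), Mul(-1, Add(Add(Rational(339, 8), -1191931), 2369280))) = Add(-1055, Mul(-1, Add(Rational(-9535109, 8), 2369280))) = Add(-1055, Mul(-1, Rational(9419131, 8))) = Add(-1055, Rational(-9419131, 8)) = Rational(-9427571, 8)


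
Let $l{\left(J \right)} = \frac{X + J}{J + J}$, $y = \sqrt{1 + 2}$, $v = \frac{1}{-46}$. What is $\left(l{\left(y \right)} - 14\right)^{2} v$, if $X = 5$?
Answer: $- \frac{553}{138} + \frac{45 \sqrt{3}}{92} \approx -3.16$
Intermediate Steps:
$v = - \frac{1}{46} \approx -0.021739$
$y = \sqrt{3} \approx 1.732$
$l{\left(J \right)} = \frac{5 + J}{2 J}$ ($l{\left(J \right)} = \frac{5 + J}{J + J} = \frac{5 + J}{2 J}$)
$\left(l{\left(y \right)} - 14\right)^{2} v = \left(\frac{5 + \sqrt{3}}{2 \sqrt{3}} - 14\right)^{2} \left(- \frac{1}{46}\right) = \left(\frac{\frac{\sqrt{3}}{3} \left(5 + \sqrt{3}\right)}{2} - 14\right)^{2} \left(- \frac{1}{46}\right) = \left(\frac{\sqrt{3} \left(5 + \sqrt{3}\right)}{6} - 14\right)^{2} \left(- \frac{1}{46}\right) = \left(-14 + \frac{\sqrt{3} \left(5 + \sqrt{3}\right)}{6}\right)^{2} \left(- \frac{1}{46}\right) = - \frac{\left(-14 + \frac{\sqrt{3} \left(5 + \sqrt{3}\right)}{6}\right)^{2}}{46}$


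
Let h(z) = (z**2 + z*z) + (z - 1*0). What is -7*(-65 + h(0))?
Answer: 455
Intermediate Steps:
h(z) = z + 2*z**2 (h(z) = (z**2 + z**2) + (z + 0) = 2*z**2 + z = z + 2*z**2)
-7*(-65 + h(0)) = -7*(-65 + 0*(1 + 2*0)) = -7*(-65 + 0*(1 + 0)) = -7*(-65 + 0*1) = -7*(-65 + 0) = -7*(-65) = 455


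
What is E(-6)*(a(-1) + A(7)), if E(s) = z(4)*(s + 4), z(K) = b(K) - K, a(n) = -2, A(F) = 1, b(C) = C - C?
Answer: -8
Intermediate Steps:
b(C) = 0
z(K) = -K (z(K) = 0 - K = -K)
E(s) = -16 - 4*s (E(s) = (-1*4)*(s + 4) = -4*(4 + s) = -16 - 4*s)
E(-6)*(a(-1) + A(7)) = (-16 - 4*(-6))*(-2 + 1) = (-16 + 24)*(-1) = 8*(-1) = -8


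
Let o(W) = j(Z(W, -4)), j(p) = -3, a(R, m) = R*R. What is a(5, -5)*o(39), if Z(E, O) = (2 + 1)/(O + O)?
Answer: -75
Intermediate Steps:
Z(E, O) = 3/(2*O) (Z(E, O) = 3/((2*O)) = 3*(1/(2*O)) = 3/(2*O))
a(R, m) = R²
o(W) = -3
a(5, -5)*o(39) = 5²*(-3) = 25*(-3) = -75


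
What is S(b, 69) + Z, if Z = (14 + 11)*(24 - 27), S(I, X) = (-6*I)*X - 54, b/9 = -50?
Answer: 186171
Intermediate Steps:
b = -450 (b = 9*(-50) = -450)
S(I, X) = -54 - 6*I*X (S(I, X) = -6*I*X - 54 = -54 - 6*I*X)
Z = -75 (Z = 25*(-3) = -75)
S(b, 69) + Z = (-54 - 6*(-450)*69) - 75 = (-54 + 186300) - 75 = 186246 - 75 = 186171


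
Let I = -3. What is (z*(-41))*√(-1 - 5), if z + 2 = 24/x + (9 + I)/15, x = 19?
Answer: 1312*I*√6/95 ≈ 33.829*I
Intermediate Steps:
z = -32/95 (z = -2 + (24/19 + (9 - 3)/15) = -2 + (24*(1/19) + 6*(1/15)) = -2 + (24/19 + ⅖) = -2 + 158/95 = -32/95 ≈ -0.33684)
(z*(-41))*√(-1 - 5) = (-32/95*(-41))*√(-1 - 5) = 1312*√(-6)/95 = 1312*(I*√6)/95 = 1312*I*√6/95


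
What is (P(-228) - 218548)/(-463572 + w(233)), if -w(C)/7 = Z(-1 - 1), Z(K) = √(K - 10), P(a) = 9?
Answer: 8442380109/17908249981 - 1529773*I*√3/107449499886 ≈ 0.47142 - 2.4659e-5*I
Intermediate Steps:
Z(K) = √(-10 + K)
w(C) = -14*I*√3 (w(C) = -7*√(-10 + (-1 - 1)) = -7*√(-10 - 2) = -14*I*√3)
(P(-228) - 218548)/(-463572 + w(233)) = (9 - 218548)/(-463572 - 14*I*√3) = -218539/(-463572 - 14*I*√3)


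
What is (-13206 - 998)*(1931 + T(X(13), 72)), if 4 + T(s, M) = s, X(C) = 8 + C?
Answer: -27669392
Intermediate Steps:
T(s, M) = -4 + s
(-13206 - 998)*(1931 + T(X(13), 72)) = (-13206 - 998)*(1931 + (-4 + (8 + 13))) = -14204*(1931 + (-4 + 21)) = -14204*(1931 + 17) = -14204*1948 = -27669392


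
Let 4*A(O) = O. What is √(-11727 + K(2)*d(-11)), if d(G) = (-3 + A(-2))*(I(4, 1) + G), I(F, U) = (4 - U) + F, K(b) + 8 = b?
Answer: I*√11811 ≈ 108.68*I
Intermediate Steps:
K(b) = -8 + b
A(O) = O/4
I(F, U) = 4 + F - U
d(G) = -49/2 - 7*G/2 (d(G) = (-3 + (¼)*(-2))*((4 + 4 - 1*1) + G) = (-3 - ½)*((4 + 4 - 1) + G) = -7*(7 + G)/2 = -49/2 - 7*G/2)
√(-11727 + K(2)*d(-11)) = √(-11727 + (-8 + 2)*(-49/2 - 7/2*(-11))) = √(-11727 - 6*(-49/2 + 77/2)) = √(-11727 - 6*14) = √(-11727 - 84) = √(-11811) = I*√11811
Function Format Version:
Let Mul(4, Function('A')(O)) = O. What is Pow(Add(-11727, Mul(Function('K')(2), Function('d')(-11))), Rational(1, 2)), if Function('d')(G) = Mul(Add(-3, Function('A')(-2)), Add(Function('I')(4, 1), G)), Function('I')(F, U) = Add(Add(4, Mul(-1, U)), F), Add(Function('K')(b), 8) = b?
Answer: Mul(I, Pow(11811, Rational(1, 2))) ≈ Mul(108.68, I)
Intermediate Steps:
Function('K')(b) = Add(-8, b)
Function('A')(O) = Mul(Rational(1, 4), O)
Function('I')(F, U) = Add(4, F, Mul(-1, U))
Function('d')(G) = Add(Rational(-49, 2), Mul(Rational(-7, 2), G)) (Function('d')(G) = Mul(Add(-3, Mul(Rational(1, 4), -2)), Add(Add(4, 4, Mul(-1, 1)), G)) = Mul(Add(-3, Rational(-1, 2)), Add(Add(4, 4, -1), G)) = Mul(Rational(-7, 2), Add(7, G)) = Add(Rational(-49, 2), Mul(Rational(-7, 2), G)))
Pow(Add(-11727, Mul(Function('K')(2), Function('d')(-11))), Rational(1, 2)) = Pow(Add(-11727, Mul(Add(-8, 2), Add(Rational(-49, 2), Mul(Rational(-7, 2), -11)))), Rational(1, 2)) = Pow(Add(-11727, Mul(-6, Add(Rational(-49, 2), Rational(77, 2)))), Rational(1, 2)) = Pow(Add(-11727, Mul(-6, 14)), Rational(1, 2)) = Pow(Add(-11727, -84), Rational(1, 2)) = Pow(-11811, Rational(1, 2)) = Mul(I, Pow(11811, Rational(1, 2)))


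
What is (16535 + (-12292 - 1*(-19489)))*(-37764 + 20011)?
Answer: -421314196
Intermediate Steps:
(16535 + (-12292 - 1*(-19489)))*(-37764 + 20011) = (16535 + (-12292 + 19489))*(-17753) = (16535 + 7197)*(-17753) = 23732*(-17753) = -421314196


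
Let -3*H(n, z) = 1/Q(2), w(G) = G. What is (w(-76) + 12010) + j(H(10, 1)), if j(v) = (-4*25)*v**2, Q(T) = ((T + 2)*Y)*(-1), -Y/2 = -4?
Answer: 27495911/2304 ≈ 11934.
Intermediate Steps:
Y = 8 (Y = -2*(-4) = 8)
Q(T) = -16 - 8*T (Q(T) = ((T + 2)*8)*(-1) = ((2 + T)*8)*(-1) = (16 + 8*T)*(-1) = -16 - 8*T)
H(n, z) = 1/96 (H(n, z) = -1/(3*(-16 - 8*2)) = -1/(3*(-16 - 16)) = -1/3/(-32) = -1/3*(-1/32) = 1/96)
j(v) = -100*v**2
(w(-76) + 12010) + j(H(10, 1)) = (-76 + 12010) - 100*(1/96)**2 = 11934 - 100*1/9216 = 11934 - 25/2304 = 27495911/2304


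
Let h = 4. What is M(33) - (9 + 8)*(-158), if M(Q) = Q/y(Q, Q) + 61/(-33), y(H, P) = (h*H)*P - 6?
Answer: 128437013/47850 ≈ 2684.2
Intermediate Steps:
y(H, P) = -6 + 4*H*P (y(H, P) = (4*H)*P - 6 = 4*H*P - 6 = -6 + 4*H*P)
M(Q) = -61/33 + Q/(-6 + 4*Q²) (M(Q) = Q/(-6 + 4*Q*Q) + 61/(-33) = Q/(-6 + 4*Q²) + 61*(-1/33) = Q/(-6 + 4*Q²) - 61/33 = -61/33 + Q/(-6 + 4*Q²))
M(33) - (9 + 8)*(-158) = (366 - 244*33² + 33*33)/(66*(-3 + 2*33²)) - (9 + 8)*(-158) = (366 - 244*1089 + 1089)/(66*(-3 + 2*1089)) - 17*(-158) = (366 - 265716 + 1089)/(66*(-3 + 2178)) - 1*(-2686) = (1/66)*(-264261)/2175 + 2686 = (1/66)*(1/2175)*(-264261) + 2686 = -88087/47850 + 2686 = 128437013/47850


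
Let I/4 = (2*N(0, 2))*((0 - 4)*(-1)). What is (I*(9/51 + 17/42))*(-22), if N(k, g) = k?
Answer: 0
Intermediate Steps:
I = 0 (I = 4*((2*0)*((0 - 4)*(-1))) = 4*(0*(-4*(-1))) = 4*(0*4) = 4*0 = 0)
(I*(9/51 + 17/42))*(-22) = (0*(9/51 + 17/42))*(-22) = (0*(9*(1/51) + 17*(1/42)))*(-22) = (0*(3/17 + 17/42))*(-22) = (0*(415/714))*(-22) = 0*(-22) = 0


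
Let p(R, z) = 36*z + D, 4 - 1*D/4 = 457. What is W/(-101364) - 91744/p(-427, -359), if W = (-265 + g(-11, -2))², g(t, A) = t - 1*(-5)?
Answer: 171194005/31118748 ≈ 5.5013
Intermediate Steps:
D = -1812 (D = 16 - 4*457 = 16 - 1828 = -1812)
g(t, A) = 5 + t (g(t, A) = t + 5 = 5 + t)
p(R, z) = -1812 + 36*z (p(R, z) = 36*z - 1812 = -1812 + 36*z)
W = 73441 (W = (-265 + (5 - 11))² = (-265 - 6)² = (-271)² = 73441)
W/(-101364) - 91744/p(-427, -359) = 73441/(-101364) - 91744/(-1812 + 36*(-359)) = 73441*(-1/101364) - 91744/(-1812 - 12924) = -73441/101364 - 91744/(-14736) = -73441/101364 - 91744*(-1/14736) = -73441/101364 + 5734/921 = 171194005/31118748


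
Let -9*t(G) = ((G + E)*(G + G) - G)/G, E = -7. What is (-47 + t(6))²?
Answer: 19600/9 ≈ 2177.8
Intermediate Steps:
t(G) = -(-G + 2*G*(-7 + G))/(9*G) (t(G) = -((G - 7)*(G + G) - G)/(9*G) = -((-7 + G)*(2*G) - G)/(9*G) = -(2*G*(-7 + G) - G)/(9*G) = -(-G + 2*G*(-7 + G))/(9*G))
(-47 + t(6))² = (-47 + (5/3 - 2/9*6))² = (-47 + (5/3 - 4/3))² = (-47 + ⅓)² = (-140/3)² = 19600/9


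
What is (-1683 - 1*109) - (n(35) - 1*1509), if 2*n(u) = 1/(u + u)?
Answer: -39621/140 ≈ -283.01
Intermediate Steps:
n(u) = 1/(4*u) (n(u) = 1/(2*(u + u)) = 1/(2*((2*u))) = (1/(2*u))/2 = 1/(4*u))
(-1683 - 1*109) - (n(35) - 1*1509) = (-1683 - 1*109) - ((1/4)/35 - 1*1509) = (-1683 - 109) - ((1/4)*(1/35) - 1509) = -1792 - (1/140 - 1509) = -1792 - 1*(-211259/140) = -1792 + 211259/140 = -39621/140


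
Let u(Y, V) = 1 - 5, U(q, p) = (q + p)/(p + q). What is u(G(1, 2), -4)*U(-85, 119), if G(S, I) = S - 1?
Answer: -4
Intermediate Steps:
G(S, I) = -1 + S
U(q, p) = 1 (U(q, p) = (p + q)/(p + q) = 1)
u(Y, V) = -4
u(G(1, 2), -4)*U(-85, 119) = -4*1 = -4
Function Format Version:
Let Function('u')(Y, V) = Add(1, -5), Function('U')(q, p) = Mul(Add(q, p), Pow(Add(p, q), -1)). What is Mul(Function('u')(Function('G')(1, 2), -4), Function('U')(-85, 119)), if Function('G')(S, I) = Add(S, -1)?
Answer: -4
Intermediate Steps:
Function('G')(S, I) = Add(-1, S)
Function('U')(q, p) = 1 (Function('U')(q, p) = Mul(Add(p, q), Pow(Add(p, q), -1)) = 1)
Function('u')(Y, V) = -4
Mul(Function('u')(Function('G')(1, 2), -4), Function('U')(-85, 119)) = Mul(-4, 1) = -4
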